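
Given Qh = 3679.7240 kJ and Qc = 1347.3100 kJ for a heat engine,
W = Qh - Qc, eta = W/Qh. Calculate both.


W = 3679.7240 - 1347.3100 = 2332.4140 kJ
eta = 2332.4140 / 3679.7240 = 0.6339 = 63.3856%

W = 2332.4140 kJ, eta = 63.3856%


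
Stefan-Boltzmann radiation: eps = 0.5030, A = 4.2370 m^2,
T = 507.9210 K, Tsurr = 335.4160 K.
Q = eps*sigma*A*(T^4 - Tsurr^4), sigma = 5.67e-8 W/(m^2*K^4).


T^4 = 6.6556e+10
Tsurr^4 = 1.2657e+10
Q = 0.5030 * 5.67e-8 * 4.2370 * 5.3898e+10 = 6513.0748 W

6513.0748 W


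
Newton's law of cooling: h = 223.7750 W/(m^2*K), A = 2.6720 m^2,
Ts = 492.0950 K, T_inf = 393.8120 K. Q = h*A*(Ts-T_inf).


dT = 98.2830 K
Q = 223.7750 * 2.6720 * 98.2830 = 58766.0397 W

58766.0397 W


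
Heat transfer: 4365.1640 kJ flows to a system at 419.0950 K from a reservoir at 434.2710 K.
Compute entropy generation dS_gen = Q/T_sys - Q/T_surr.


dS_sys = 4365.1640/419.0950 = 10.4157 kJ/K
dS_surr = -4365.1640/434.2710 = -10.0517 kJ/K
dS_gen = 10.4157 - 10.0517 = 0.3640 kJ/K (irreversible)

dS_gen = 0.3640 kJ/K, irreversible


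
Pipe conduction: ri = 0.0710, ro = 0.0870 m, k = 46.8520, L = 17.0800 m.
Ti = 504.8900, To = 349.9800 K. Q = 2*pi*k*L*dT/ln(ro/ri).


dT = 154.9100 K
ln(ro/ri) = 0.2032
Q = 2*pi*46.8520*17.0800*154.9100 / 0.2032 = 3832580.3070 W

3832580.3070 W


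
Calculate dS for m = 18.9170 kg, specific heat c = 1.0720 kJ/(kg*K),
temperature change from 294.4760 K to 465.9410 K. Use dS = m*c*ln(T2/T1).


T2/T1 = 1.5823
ln(T2/T1) = 0.4589
dS = 18.9170 * 1.0720 * 0.4589 = 9.3053 kJ/K

9.3053 kJ/K


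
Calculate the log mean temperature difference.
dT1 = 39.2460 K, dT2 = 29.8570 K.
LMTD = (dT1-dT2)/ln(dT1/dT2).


dT1/dT2 = 1.3145
ln(dT1/dT2) = 0.2734
LMTD = 9.3890 / 0.2734 = 34.3378 K

34.3378 K


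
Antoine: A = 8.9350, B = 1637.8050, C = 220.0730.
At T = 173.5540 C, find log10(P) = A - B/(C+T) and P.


C+T = 393.6270
B/(C+T) = 4.1608
log10(P) = 8.9350 - 4.1608 = 4.7742
P = 10^4.7742 = 59455.9718 mmHg

59455.9718 mmHg


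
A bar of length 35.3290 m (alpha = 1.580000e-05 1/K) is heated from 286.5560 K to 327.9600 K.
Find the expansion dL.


dT = 41.4040 K
dL = 1.580000e-05 * 35.3290 * 41.4040 = 0.023112 m
L_final = 35.352112 m

dL = 0.023112 m


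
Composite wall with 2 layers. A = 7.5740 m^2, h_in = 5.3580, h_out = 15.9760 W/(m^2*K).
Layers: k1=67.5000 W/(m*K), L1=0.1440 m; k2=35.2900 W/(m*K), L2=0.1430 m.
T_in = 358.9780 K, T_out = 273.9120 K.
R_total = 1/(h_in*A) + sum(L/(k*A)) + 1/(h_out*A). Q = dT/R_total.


R_conv_in = 1/(5.3580*7.5740) = 0.0246
R_1 = 0.1440/(67.5000*7.5740) = 0.0003
R_2 = 0.1430/(35.2900*7.5740) = 0.0005
R_conv_out = 1/(15.9760*7.5740) = 0.0083
R_total = 0.0337 K/W
Q = 85.0660 / 0.0337 = 2522.5102 W

R_total = 0.0337 K/W, Q = 2522.5102 W


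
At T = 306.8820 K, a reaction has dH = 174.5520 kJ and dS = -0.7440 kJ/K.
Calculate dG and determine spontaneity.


T*dS = 306.8820 * -0.7440 = -228.3202 kJ
dG = 174.5520 + 228.3202 = 402.8722 kJ (non-spontaneous)

dG = 402.8722 kJ, non-spontaneous


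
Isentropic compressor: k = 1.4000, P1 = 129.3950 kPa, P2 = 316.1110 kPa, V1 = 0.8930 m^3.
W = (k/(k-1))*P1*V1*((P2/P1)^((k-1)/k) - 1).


(k-1)/k = 0.2857
(P2/P1)^exp = 1.2907
W = 3.5000 * 129.3950 * 0.8930 * (1.2907 - 1) = 117.5776 kJ

117.5776 kJ


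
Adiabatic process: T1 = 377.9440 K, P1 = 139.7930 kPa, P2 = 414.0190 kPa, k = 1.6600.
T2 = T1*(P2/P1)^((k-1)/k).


(k-1)/k = 0.3976
(P2/P1)^exp = 1.5398
T2 = 377.9440 * 1.5398 = 581.9761 K

581.9761 K


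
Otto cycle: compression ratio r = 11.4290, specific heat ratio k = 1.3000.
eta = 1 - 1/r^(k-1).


r^(k-1) = 2.0768
eta = 1 - 1/2.0768 = 0.5185 = 51.8499%

51.8499%


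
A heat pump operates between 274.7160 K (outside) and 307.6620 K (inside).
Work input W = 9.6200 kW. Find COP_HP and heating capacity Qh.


COP = 307.6620 / 32.9460 = 9.3384
Qh = 9.3384 * 9.6200 = 89.8351 kW

COP = 9.3384, Qh = 89.8351 kW


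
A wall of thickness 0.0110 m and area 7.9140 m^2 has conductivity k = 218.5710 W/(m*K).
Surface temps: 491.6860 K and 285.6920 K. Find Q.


dT = 205.9940 K
Q = 218.5710 * 7.9140 * 205.9940 / 0.0110 = 3.2393e+07 W

3.2393e+07 W


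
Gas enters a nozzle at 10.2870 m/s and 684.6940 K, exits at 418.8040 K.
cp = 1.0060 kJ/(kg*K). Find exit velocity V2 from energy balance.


dT = 265.8900 K
2*cp*1000*dT = 534970.6800
V1^2 = 105.8224
V2 = sqrt(535076.5024) = 731.4892 m/s

731.4892 m/s


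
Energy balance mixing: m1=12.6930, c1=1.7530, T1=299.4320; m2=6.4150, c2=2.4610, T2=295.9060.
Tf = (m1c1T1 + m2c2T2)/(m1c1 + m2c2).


num = 11334.1715
den = 38.0381
Tf = 297.9686 K

297.9686 K


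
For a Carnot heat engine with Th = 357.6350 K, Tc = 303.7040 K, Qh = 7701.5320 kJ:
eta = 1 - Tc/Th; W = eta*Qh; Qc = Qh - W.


eta = 1 - 303.7040/357.6350 = 0.1508
W = 0.1508 * 7701.5320 = 1161.3833 kJ
Qc = 7701.5320 - 1161.3833 = 6540.1487 kJ

eta = 15.0799%, W = 1161.3833 kJ, Qc = 6540.1487 kJ


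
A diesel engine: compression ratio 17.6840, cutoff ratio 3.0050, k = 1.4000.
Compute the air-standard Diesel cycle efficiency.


r^(k-1) = 3.1552
rc^k = 4.6664
eta = 0.5860 = 58.6033%

58.6033%


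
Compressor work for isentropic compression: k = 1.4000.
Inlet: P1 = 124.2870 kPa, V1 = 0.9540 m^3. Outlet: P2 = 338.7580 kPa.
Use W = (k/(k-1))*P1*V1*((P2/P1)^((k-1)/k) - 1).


(k-1)/k = 0.2857
(P2/P1)^exp = 1.3317
W = 3.5000 * 124.2870 * 0.9540 * (1.3317 - 1) = 137.6687 kJ

137.6687 kJ


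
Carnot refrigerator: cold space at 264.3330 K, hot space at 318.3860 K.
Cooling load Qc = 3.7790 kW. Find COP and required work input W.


COP = 264.3330 / 54.0530 = 4.8903
W = 3.7790 / 4.8903 = 0.7728 kW

COP = 4.8903, W = 0.7728 kW


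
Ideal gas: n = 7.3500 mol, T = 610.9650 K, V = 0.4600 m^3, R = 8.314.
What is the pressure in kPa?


P = nRT/V = 7.3500 * 8.314 * 610.9650 / 0.4600
= 37334.7881 / 0.4600 = 81162.5829 Pa = 81.1626 kPa

81.1626 kPa


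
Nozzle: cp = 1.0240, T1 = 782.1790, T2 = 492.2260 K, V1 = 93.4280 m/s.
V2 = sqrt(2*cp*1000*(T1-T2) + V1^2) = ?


dT = 289.9530 K
2*cp*1000*dT = 593823.7440
V1^2 = 8728.7912
V2 = sqrt(602552.5352) = 776.2426 m/s

776.2426 m/s


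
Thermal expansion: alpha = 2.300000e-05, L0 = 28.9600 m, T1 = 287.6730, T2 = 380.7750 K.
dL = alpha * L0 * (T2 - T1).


dT = 93.1020 K
dL = 2.300000e-05 * 28.9600 * 93.1020 = 0.062013 m
L_final = 29.022013 m

dL = 0.062013 m


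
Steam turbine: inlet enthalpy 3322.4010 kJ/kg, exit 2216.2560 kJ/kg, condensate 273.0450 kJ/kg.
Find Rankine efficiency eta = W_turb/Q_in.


W = 1106.1450 kJ/kg
Q_in = 3049.3560 kJ/kg
eta = 0.3627 = 36.2747%

eta = 36.2747%


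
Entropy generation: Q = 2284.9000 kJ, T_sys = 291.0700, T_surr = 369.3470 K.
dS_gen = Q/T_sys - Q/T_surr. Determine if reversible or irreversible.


dS_sys = 2284.9000/291.0700 = 7.8500 kJ/K
dS_surr = -2284.9000/369.3470 = -6.1863 kJ/K
dS_gen = 7.8500 - 6.1863 = 1.6637 kJ/K (irreversible)

dS_gen = 1.6637 kJ/K, irreversible


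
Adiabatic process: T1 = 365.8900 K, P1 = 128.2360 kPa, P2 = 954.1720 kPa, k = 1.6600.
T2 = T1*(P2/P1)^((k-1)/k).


(k-1)/k = 0.3976
(P2/P1)^exp = 2.2210
T2 = 365.8900 * 2.2210 = 812.6377 K

812.6377 K


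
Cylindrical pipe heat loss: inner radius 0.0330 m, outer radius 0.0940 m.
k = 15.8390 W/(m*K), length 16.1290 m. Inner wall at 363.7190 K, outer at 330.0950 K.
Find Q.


dT = 33.6240 K
ln(ro/ri) = 1.0468
Q = 2*pi*15.8390*16.1290*33.6240 / 1.0468 = 51559.1838 W

51559.1838 W


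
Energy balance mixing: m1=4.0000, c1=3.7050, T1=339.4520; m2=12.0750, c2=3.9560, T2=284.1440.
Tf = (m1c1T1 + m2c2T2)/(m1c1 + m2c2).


num = 18603.8681
den = 62.5887
Tf = 297.2400 K

297.2400 K


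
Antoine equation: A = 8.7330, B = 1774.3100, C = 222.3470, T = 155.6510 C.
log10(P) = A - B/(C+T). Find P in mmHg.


C+T = 377.9980
B/(C+T) = 4.6940
log10(P) = 8.7330 - 4.6940 = 4.0390
P = 10^4.0390 = 10940.4041 mmHg

10940.4041 mmHg


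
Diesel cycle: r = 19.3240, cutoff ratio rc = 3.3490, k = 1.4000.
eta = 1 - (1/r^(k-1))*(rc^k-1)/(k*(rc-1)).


r^(k-1) = 3.2692
rc^k = 5.4310
eta = 0.5879 = 58.7852%

58.7852%


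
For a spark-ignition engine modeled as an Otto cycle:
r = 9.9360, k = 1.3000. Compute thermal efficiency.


r^(k-1) = 1.9914
eta = 1 - 1/1.9914 = 0.4978 = 49.7846%

49.7846%


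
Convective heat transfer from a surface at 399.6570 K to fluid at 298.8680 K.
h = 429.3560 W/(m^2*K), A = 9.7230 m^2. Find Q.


dT = 100.7890 K
Q = 429.3560 * 9.7230 * 100.7890 = 420756.6206 W

420756.6206 W


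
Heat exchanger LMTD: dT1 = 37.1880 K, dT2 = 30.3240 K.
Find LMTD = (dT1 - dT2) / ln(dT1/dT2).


dT1/dT2 = 1.2264
ln(dT1/dT2) = 0.2040
LMTD = 6.8640 / 0.2040 = 33.6394 K

33.6394 K


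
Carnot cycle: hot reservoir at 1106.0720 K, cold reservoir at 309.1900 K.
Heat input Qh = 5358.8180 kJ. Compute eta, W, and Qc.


eta = 1 - 309.1900/1106.0720 = 0.7205
W = 0.7205 * 5358.8180 = 3860.8206 kJ
Qc = 5358.8180 - 3860.8206 = 1497.9974 kJ

eta = 72.0461%, W = 3860.8206 kJ, Qc = 1497.9974 kJ


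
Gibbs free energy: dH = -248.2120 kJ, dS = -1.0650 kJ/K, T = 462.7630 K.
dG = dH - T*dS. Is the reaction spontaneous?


T*dS = 462.7630 * -1.0650 = -492.8426 kJ
dG = -248.2120 + 492.8426 = 244.6306 kJ (non-spontaneous)

dG = 244.6306 kJ, non-spontaneous


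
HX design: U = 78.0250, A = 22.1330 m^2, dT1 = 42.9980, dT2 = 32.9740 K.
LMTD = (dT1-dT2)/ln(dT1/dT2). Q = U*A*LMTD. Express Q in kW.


LMTD = 37.7645 K
Q = 78.0250 * 22.1330 * 37.7645 = 65216.6054 W = 65.2166 kW

65.2166 kW


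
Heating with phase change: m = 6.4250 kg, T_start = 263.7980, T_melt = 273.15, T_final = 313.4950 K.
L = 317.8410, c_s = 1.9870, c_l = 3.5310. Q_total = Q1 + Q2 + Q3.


Q1 (sensible, solid) = 6.4250 * 1.9870 * 9.3520 = 119.3921 kJ
Q2 (latent) = 6.4250 * 317.8410 = 2042.1284 kJ
Q3 (sensible, liquid) = 6.4250 * 3.5310 * 40.3450 = 915.2939 kJ
Q_total = 3076.8144 kJ

3076.8144 kJ


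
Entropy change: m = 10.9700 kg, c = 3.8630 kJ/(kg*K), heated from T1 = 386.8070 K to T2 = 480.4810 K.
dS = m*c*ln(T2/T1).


T2/T1 = 1.2422
ln(T2/T1) = 0.2169
dS = 10.9700 * 3.8630 * 0.2169 = 9.1900 kJ/K

9.1900 kJ/K


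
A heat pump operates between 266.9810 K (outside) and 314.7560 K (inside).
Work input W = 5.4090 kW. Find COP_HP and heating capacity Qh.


COP = 314.7560 / 47.7750 = 6.5883
Qh = 6.5883 * 5.4090 = 35.6361 kW

COP = 6.5883, Qh = 35.6361 kW


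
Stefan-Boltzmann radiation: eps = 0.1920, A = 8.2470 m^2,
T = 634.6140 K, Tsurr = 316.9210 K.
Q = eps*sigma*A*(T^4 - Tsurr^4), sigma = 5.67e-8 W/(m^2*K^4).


T^4 = 1.6220e+11
Tsurr^4 = 1.0088e+10
Q = 0.1920 * 5.67e-8 * 8.2470 * 1.5211e+11 = 13656.2279 W

13656.2279 W


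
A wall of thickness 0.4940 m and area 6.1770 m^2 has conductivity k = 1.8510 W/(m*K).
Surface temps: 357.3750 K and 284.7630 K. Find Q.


dT = 72.6120 K
Q = 1.8510 * 6.1770 * 72.6120 / 0.4940 = 1680.6043 W

1680.6043 W


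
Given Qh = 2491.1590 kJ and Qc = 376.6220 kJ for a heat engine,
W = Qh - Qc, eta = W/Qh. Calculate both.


W = 2491.1590 - 376.6220 = 2114.5370 kJ
eta = 2114.5370 / 2491.1590 = 0.8488 = 84.8817%

W = 2114.5370 kJ, eta = 84.8817%


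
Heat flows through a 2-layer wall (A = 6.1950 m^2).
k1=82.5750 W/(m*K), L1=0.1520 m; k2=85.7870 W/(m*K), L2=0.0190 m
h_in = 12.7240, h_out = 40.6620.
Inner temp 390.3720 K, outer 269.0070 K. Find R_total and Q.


R_conv_in = 1/(12.7240*6.1950) = 0.0127
R_1 = 0.1520/(82.5750*6.1950) = 0.0003
R_2 = 0.0190/(85.7870*6.1950) = 3.5751e-05
R_conv_out = 1/(40.6620*6.1950) = 0.0040
R_total = 0.0170 K/W
Q = 121.3650 / 0.0170 = 7143.7402 W

R_total = 0.0170 K/W, Q = 7143.7402 W


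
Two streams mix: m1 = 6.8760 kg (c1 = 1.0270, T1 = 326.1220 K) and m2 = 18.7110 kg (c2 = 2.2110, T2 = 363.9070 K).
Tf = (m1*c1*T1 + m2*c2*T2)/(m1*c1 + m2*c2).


num = 17357.8003
den = 48.4317
Tf = 358.3977 K

358.3977 K


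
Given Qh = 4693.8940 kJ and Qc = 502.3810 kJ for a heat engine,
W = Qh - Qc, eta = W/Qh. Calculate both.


W = 4693.8940 - 502.3810 = 4191.5130 kJ
eta = 4191.5130 / 4693.8940 = 0.8930 = 89.2971%

W = 4191.5130 kJ, eta = 89.2971%


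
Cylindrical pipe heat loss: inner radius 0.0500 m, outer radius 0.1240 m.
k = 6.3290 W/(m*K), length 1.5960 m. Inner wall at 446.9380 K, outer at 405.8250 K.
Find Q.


dT = 41.1130 K
ln(ro/ri) = 0.9083
Q = 2*pi*6.3290*1.5960*41.1130 / 0.9083 = 2872.8802 W

2872.8802 W


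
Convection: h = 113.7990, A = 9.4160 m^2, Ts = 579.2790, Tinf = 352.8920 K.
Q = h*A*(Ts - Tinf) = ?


dT = 226.3870 K
Q = 113.7990 * 9.4160 * 226.3870 = 242580.7754 W

242580.7754 W


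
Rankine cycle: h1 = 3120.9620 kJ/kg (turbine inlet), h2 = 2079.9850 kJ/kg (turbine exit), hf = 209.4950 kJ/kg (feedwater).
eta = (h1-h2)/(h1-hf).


W = 1040.9770 kJ/kg
Q_in = 2911.4670 kJ/kg
eta = 0.3575 = 35.7544%

eta = 35.7544%


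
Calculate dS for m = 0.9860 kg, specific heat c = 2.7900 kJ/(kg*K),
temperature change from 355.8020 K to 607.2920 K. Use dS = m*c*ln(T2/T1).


T2/T1 = 1.7068
ln(T2/T1) = 0.5346
dS = 0.9860 * 2.7900 * 0.5346 = 1.4707 kJ/K

1.4707 kJ/K


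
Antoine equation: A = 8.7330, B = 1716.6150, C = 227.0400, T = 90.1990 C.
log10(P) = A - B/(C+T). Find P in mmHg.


C+T = 317.2390
B/(C+T) = 5.4111
log10(P) = 8.7330 - 5.4111 = 3.3219
P = 10^3.3219 = 2098.4102 mmHg

2098.4102 mmHg


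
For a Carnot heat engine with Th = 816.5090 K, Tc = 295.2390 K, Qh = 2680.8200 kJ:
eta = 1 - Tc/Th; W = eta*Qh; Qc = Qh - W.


eta = 1 - 295.2390/816.5090 = 0.6384
W = 0.6384 * 2680.8200 = 1711.4705 kJ
Qc = 2680.8200 - 1711.4705 = 969.3495 kJ

eta = 63.8413%, W = 1711.4705 kJ, Qc = 969.3495 kJ


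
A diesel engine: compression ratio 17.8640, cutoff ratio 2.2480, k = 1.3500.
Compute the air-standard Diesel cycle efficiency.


r^(k-1) = 2.7428
rc^k = 2.9849
eta = 0.5705 = 57.0473%

57.0473%


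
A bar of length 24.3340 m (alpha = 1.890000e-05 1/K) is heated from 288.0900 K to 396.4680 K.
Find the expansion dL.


dT = 108.3780 K
dL = 1.890000e-05 * 24.3340 * 108.3780 = 0.049844 m
L_final = 24.383844 m

dL = 0.049844 m


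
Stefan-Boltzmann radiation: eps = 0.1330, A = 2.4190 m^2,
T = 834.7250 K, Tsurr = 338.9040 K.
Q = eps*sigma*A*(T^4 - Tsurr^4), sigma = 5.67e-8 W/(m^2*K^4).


T^4 = 4.8548e+11
Tsurr^4 = 1.3192e+10
Q = 0.1330 * 5.67e-8 * 2.4190 * 4.7229e+11 = 8615.4902 W

8615.4902 W


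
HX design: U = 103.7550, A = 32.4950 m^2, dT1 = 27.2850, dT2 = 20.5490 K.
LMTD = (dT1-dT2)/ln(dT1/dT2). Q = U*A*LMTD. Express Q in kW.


LMTD = 23.7581 K
Q = 103.7550 * 32.4950 * 23.7581 = 80100.7471 W = 80.1007 kW

80.1007 kW


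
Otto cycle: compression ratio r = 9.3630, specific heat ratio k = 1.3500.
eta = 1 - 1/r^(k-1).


r^(k-1) = 2.1877
eta = 1 - 1/2.1877 = 0.5429 = 54.2907%

54.2907%


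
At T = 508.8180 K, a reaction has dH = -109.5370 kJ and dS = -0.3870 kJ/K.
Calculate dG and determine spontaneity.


T*dS = 508.8180 * -0.3870 = -196.9126 kJ
dG = -109.5370 + 196.9126 = 87.3756 kJ (non-spontaneous)

dG = 87.3756 kJ, non-spontaneous


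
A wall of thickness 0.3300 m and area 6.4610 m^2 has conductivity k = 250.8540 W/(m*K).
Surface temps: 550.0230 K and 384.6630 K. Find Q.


dT = 165.3600 K
Q = 250.8540 * 6.4610 * 165.3600 / 0.3300 = 812151.9572 W

812151.9572 W


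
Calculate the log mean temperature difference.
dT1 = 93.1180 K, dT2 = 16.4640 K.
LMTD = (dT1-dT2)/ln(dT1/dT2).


dT1/dT2 = 5.6559
ln(dT1/dT2) = 1.7327
LMTD = 76.6540 / 1.7327 = 44.2398 K

44.2398 K


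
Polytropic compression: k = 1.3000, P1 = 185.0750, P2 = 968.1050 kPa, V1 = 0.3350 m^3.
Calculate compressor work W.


(k-1)/k = 0.2308
(P2/P1)^exp = 1.4650
W = 4.3333 * 185.0750 * 0.3350 * (1.4650 - 1) = 124.9187 kJ

124.9187 kJ


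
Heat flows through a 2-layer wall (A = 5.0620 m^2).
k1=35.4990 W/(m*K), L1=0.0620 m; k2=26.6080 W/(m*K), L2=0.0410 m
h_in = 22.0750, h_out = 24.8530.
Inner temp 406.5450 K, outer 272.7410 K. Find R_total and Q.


R_conv_in = 1/(22.0750*5.0620) = 0.0089
R_1 = 0.0620/(35.4990*5.0620) = 0.0003
R_2 = 0.0410/(26.6080*5.0620) = 0.0003
R_conv_out = 1/(24.8530*5.0620) = 0.0079
R_total = 0.0175 K/W
Q = 133.8040 / 0.0175 = 7625.3593 W

R_total = 0.0175 K/W, Q = 7625.3593 W


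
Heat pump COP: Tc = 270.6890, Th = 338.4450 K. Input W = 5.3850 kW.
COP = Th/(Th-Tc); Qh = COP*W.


COP = 338.4450 / 67.7560 = 4.9951
Qh = 4.9951 * 5.3850 = 26.8984 kW

COP = 4.9951, Qh = 26.8984 kW


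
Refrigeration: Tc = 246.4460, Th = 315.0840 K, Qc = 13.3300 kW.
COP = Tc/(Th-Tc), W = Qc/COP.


COP = 246.4460 / 68.6380 = 3.5905
W = 13.3300 / 3.5905 = 3.7126 kW

COP = 3.5905, W = 3.7126 kW


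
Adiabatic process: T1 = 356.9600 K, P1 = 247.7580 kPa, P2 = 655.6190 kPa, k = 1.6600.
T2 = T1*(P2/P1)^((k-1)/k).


(k-1)/k = 0.3976
(P2/P1)^exp = 1.4724
T2 = 356.9600 * 1.4724 = 525.5944 K

525.5944 K


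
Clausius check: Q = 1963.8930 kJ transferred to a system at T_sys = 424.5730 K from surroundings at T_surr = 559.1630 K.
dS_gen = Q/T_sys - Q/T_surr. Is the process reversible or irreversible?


dS_sys = 1963.8930/424.5730 = 4.6256 kJ/K
dS_surr = -1963.8930/559.1630 = -3.5122 kJ/K
dS_gen = 4.6256 - 3.5122 = 1.1134 kJ/K (irreversible)

dS_gen = 1.1134 kJ/K, irreversible


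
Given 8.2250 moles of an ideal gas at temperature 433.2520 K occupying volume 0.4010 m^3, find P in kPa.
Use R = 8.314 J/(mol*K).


P = nRT/V = 8.2250 * 8.314 * 433.2520 / 0.4010
= 29626.9199 / 0.4010 = 73882.5932 Pa = 73.8826 kPa

73.8826 kPa


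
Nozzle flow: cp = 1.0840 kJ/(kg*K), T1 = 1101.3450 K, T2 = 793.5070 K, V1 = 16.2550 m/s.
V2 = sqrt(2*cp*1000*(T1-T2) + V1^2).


dT = 307.8380 K
2*cp*1000*dT = 667392.7840
V1^2 = 264.2250
V2 = sqrt(667657.0090) = 817.1028 m/s

817.1028 m/s


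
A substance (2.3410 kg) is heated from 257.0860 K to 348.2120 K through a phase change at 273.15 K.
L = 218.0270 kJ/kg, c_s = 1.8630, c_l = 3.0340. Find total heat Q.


Q1 (sensible, solid) = 2.3410 * 1.8630 * 16.0640 = 70.0597 kJ
Q2 (latent) = 2.3410 * 218.0270 = 510.4012 kJ
Q3 (sensible, liquid) = 2.3410 * 3.0340 * 75.0620 = 533.1349 kJ
Q_total = 1113.5958 kJ

1113.5958 kJ


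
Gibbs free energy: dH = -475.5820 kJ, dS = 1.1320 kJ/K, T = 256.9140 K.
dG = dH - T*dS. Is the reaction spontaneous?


T*dS = 256.9140 * 1.1320 = 290.8266 kJ
dG = -475.5820 - 290.8266 = -766.4086 kJ (spontaneous)

dG = -766.4086 kJ, spontaneous


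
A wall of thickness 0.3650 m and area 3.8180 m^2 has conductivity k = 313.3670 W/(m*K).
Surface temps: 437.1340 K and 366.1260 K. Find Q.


dT = 71.0080 K
Q = 313.3670 * 3.8180 * 71.0080 / 0.3650 = 232757.4551 W

232757.4551 W


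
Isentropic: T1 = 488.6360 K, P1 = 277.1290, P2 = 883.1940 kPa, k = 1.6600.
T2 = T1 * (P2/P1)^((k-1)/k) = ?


(k-1)/k = 0.3976
(P2/P1)^exp = 1.5854
T2 = 488.6360 * 1.5854 = 774.6797 K

774.6797 K


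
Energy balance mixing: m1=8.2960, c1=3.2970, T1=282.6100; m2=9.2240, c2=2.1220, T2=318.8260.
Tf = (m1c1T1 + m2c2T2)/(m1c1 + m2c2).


num = 13970.4097
den = 46.9252
Tf = 297.7163 K

297.7163 K


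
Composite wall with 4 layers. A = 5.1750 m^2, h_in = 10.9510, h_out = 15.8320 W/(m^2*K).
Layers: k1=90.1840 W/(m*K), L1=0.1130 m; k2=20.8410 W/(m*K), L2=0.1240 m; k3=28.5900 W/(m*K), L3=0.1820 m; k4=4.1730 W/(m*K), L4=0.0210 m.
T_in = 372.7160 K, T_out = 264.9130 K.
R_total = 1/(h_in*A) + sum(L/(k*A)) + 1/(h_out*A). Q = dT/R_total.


R_conv_in = 1/(10.9510*5.1750) = 0.0176
R_1 = 0.1130/(90.1840*5.1750) = 0.0002
R_2 = 0.1240/(20.8410*5.1750) = 0.0011
R_3 = 0.1820/(28.5900*5.1750) = 0.0012
R_4 = 0.0210/(4.1730*5.1750) = 0.0010
R_conv_out = 1/(15.8320*5.1750) = 0.0122
R_total = 0.0334 K/W
Q = 107.8030 / 0.0334 = 3223.2507 W

R_total = 0.0334 K/W, Q = 3223.2507 W


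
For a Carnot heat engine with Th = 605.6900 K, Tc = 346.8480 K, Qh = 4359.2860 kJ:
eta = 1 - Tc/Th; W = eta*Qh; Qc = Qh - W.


eta = 1 - 346.8480/605.6900 = 0.4274
W = 0.4274 * 4359.2860 = 1862.9436 kJ
Qc = 4359.2860 - 1862.9436 = 2496.3424 kJ

eta = 42.7351%, W = 1862.9436 kJ, Qc = 2496.3424 kJ


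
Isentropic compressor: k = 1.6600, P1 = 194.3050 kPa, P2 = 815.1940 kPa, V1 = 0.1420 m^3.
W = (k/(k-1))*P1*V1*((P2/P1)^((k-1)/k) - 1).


(k-1)/k = 0.3976
(P2/P1)^exp = 1.7685
W = 2.5152 * 194.3050 * 0.1420 * (1.7685 - 1) = 53.3325 kJ

53.3325 kJ


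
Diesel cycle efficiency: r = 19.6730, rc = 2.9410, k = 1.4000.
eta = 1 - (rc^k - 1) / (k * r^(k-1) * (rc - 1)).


r^(k-1) = 3.2927
rc^k = 4.5279
eta = 0.6057 = 60.5716%

60.5716%


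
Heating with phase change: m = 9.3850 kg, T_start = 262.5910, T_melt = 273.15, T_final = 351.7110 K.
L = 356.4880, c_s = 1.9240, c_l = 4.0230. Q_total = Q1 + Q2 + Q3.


Q1 (sensible, solid) = 9.3850 * 1.9240 * 10.5590 = 190.6611 kJ
Q2 (latent) = 9.3850 * 356.4880 = 3345.6399 kJ
Q3 (sensible, liquid) = 9.3850 * 4.0230 * 78.5610 = 2966.1377 kJ
Q_total = 6502.4387 kJ

6502.4387 kJ


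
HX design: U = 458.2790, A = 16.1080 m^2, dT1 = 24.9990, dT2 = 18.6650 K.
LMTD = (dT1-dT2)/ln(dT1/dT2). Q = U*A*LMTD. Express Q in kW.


LMTD = 21.6780 K
Q = 458.2790 * 16.1080 * 21.6780 = 160026.0414 W = 160.0260 kW

160.0260 kW


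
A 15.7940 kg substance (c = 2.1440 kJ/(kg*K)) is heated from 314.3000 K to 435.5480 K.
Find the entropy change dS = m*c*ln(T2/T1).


T2/T1 = 1.3858
ln(T2/T1) = 0.3263
dS = 15.7940 * 2.1440 * 0.3263 = 11.0478 kJ/K

11.0478 kJ/K


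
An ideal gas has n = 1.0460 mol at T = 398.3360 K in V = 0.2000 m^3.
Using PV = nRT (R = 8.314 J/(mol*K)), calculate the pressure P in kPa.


P = nRT/V = 1.0460 * 8.314 * 398.3360 / 0.2000
= 3464.1067 / 0.2000 = 17320.5336 Pa = 17.3205 kPa

17.3205 kPa


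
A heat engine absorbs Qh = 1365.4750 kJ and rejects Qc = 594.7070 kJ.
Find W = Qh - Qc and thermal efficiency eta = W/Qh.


W = 1365.4750 - 594.7070 = 770.7680 kJ
eta = 770.7680 / 1365.4750 = 0.5645 = 56.4469%

W = 770.7680 kJ, eta = 56.4469%


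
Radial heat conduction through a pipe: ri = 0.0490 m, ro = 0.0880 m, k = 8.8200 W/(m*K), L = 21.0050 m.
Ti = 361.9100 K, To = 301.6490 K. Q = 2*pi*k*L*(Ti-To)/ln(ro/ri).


dT = 60.2610 K
ln(ro/ri) = 0.5855
Q = 2*pi*8.8200*21.0050*60.2610 / 0.5855 = 119803.1738 W

119803.1738 W


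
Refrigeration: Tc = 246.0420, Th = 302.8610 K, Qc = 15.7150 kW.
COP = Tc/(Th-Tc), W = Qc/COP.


COP = 246.0420 / 56.8190 = 4.3303
W = 15.7150 / 4.3303 = 3.6291 kW

COP = 4.3303, W = 3.6291 kW


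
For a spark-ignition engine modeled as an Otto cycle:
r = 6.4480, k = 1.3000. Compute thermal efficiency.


r^(k-1) = 1.7492
eta = 1 - 1/1.7492 = 0.4283 = 42.8294%

42.8294%


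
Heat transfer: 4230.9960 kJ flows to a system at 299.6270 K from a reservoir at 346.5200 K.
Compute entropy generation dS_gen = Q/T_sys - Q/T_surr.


dS_sys = 4230.9960/299.6270 = 14.1209 kJ/K
dS_surr = -4230.9960/346.5200 = -12.2100 kJ/K
dS_gen = 14.1209 - 12.2100 = 1.9109 kJ/K (irreversible)

dS_gen = 1.9109 kJ/K, irreversible


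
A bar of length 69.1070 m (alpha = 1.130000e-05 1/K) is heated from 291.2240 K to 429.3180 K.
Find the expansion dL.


dT = 138.0940 K
dL = 1.130000e-05 * 69.1070 * 138.0940 = 0.107839 m
L_final = 69.214839 m

dL = 0.107839 m


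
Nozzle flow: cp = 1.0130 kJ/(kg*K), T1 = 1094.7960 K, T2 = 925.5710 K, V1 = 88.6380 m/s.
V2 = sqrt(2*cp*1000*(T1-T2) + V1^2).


dT = 169.2250 K
2*cp*1000*dT = 342849.8500
V1^2 = 7856.6950
V2 = sqrt(350706.5450) = 592.2048 m/s

592.2048 m/s


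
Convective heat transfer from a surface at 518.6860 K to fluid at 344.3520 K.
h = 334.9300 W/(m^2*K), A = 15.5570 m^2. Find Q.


dT = 174.3340 K
Q = 334.9300 * 15.5570 * 174.3340 = 908368.3547 W

908368.3547 W


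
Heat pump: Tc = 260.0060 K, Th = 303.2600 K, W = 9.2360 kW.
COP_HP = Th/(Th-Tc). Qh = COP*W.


COP = 303.2600 / 43.2540 = 7.0111
Qh = 7.0111 * 9.2360 = 64.7549 kW

COP = 7.0111, Qh = 64.7549 kW


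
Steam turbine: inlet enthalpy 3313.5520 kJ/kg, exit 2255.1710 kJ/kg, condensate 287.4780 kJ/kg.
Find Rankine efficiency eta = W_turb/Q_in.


W = 1058.3810 kJ/kg
Q_in = 3026.0740 kJ/kg
eta = 0.3498 = 34.9754%

eta = 34.9754%


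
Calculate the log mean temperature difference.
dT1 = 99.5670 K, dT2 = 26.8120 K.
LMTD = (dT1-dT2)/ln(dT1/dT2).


dT1/dT2 = 3.7135
ln(dT1/dT2) = 1.3120
LMTD = 72.7550 / 1.3120 = 55.4543 K

55.4543 K


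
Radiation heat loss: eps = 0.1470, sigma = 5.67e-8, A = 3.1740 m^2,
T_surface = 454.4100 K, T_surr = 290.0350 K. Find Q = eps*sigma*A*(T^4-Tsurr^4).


T^4 = 4.2637e+10
Tsurr^4 = 7.0762e+09
Q = 0.1470 * 5.67e-8 * 3.1740 * 3.5561e+10 = 940.7720 W

940.7720 W


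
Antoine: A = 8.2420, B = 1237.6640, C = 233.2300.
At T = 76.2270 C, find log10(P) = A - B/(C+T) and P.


C+T = 309.4570
B/(C+T) = 3.9995
log10(P) = 8.2420 - 3.9995 = 4.2425
P = 10^4.2425 = 17479.5384 mmHg

17479.5384 mmHg


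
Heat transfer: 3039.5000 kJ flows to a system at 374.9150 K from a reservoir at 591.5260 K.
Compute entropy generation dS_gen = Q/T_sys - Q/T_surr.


dS_sys = 3039.5000/374.9150 = 8.1072 kJ/K
dS_surr = -3039.5000/591.5260 = -5.1384 kJ/K
dS_gen = 8.1072 - 5.1384 = 2.9688 kJ/K (irreversible)

dS_gen = 2.9688 kJ/K, irreversible


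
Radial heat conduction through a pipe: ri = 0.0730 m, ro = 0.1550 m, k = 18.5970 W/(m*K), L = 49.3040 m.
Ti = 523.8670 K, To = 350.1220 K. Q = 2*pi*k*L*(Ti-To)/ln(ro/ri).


dT = 173.7450 K
ln(ro/ri) = 0.7530
Q = 2*pi*18.5970*49.3040*173.7450 / 0.7530 = 1329358.2966 W

1329358.2966 W


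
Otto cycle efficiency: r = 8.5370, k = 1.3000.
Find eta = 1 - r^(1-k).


r^(k-1) = 1.9028
eta = 1 - 1/1.9028 = 0.4745 = 47.4457%

47.4457%


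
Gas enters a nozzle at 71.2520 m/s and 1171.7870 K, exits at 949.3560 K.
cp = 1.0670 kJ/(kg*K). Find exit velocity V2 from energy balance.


dT = 222.4310 K
2*cp*1000*dT = 474667.7540
V1^2 = 5076.8475
V2 = sqrt(479744.6015) = 692.6360 m/s

692.6360 m/s


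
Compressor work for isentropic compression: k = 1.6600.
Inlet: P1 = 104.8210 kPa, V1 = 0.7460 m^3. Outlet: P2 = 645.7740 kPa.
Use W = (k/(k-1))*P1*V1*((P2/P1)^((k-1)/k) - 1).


(k-1)/k = 0.3976
(P2/P1)^exp = 2.0604
W = 2.5152 * 104.8210 * 0.7460 * (2.0604 - 1) = 208.5539 kJ

208.5539 kJ


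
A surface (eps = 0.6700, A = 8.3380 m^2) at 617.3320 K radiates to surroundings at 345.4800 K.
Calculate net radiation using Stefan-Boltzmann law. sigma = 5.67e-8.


T^4 = 1.4524e+11
Tsurr^4 = 1.4246e+10
Q = 0.6700 * 5.67e-8 * 8.3380 * 1.3099e+11 = 41491.4880 W

41491.4880 W


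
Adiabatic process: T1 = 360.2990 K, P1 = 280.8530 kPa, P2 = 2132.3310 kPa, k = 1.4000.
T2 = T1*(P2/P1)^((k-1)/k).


(k-1)/k = 0.2857
(P2/P1)^exp = 1.7846
T2 = 360.2990 * 1.7846 = 642.9822 K

642.9822 K


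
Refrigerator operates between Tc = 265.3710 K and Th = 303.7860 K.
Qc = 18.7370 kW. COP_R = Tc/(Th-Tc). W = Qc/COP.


COP = 265.3710 / 38.4150 = 6.9080
W = 18.7370 / 6.9080 = 2.7124 kW

COP = 6.9080, W = 2.7124 kW


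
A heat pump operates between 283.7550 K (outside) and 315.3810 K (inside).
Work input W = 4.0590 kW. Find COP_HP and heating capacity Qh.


COP = 315.3810 / 31.6260 = 9.9722
Qh = 9.9722 * 4.0590 = 40.4772 kW

COP = 9.9722, Qh = 40.4772 kW


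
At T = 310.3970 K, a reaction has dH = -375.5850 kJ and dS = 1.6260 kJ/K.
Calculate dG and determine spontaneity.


T*dS = 310.3970 * 1.6260 = 504.7055 kJ
dG = -375.5850 - 504.7055 = -880.2905 kJ (spontaneous)

dG = -880.2905 kJ, spontaneous


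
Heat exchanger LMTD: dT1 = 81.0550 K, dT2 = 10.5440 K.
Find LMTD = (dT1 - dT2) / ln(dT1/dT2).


dT1/dT2 = 7.6873
ln(dT1/dT2) = 2.0396
LMTD = 70.5110 / 2.0396 = 34.5715 K

34.5715 K


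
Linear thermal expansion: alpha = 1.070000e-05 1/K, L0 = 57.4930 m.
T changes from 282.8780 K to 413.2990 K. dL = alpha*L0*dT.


dT = 130.4210 K
dL = 1.070000e-05 * 57.4930 * 130.4210 = 0.080232 m
L_final = 57.573232 m

dL = 0.080232 m


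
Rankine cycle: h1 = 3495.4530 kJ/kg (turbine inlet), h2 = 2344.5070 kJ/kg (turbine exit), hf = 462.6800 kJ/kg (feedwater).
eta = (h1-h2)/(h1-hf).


W = 1150.9460 kJ/kg
Q_in = 3032.7730 kJ/kg
eta = 0.3795 = 37.9503%

eta = 37.9503%


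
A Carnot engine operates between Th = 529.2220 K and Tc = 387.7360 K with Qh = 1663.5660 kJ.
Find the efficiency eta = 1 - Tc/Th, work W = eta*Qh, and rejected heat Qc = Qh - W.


eta = 1 - 387.7360/529.2220 = 0.2673
W = 0.2673 * 1663.5660 = 444.7496 kJ
Qc = 1663.5660 - 444.7496 = 1218.8164 kJ

eta = 26.7347%, W = 444.7496 kJ, Qc = 1218.8164 kJ


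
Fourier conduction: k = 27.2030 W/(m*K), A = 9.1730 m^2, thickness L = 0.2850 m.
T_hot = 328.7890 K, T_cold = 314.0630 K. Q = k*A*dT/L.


dT = 14.7260 K
Q = 27.2030 * 9.1730 * 14.7260 / 0.2850 = 12893.4200 W

12893.4200 W


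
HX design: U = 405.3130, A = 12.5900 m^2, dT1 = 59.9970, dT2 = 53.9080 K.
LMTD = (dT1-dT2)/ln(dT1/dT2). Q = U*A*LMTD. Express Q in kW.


LMTD = 56.8982 K
Q = 405.3130 * 12.5900 * 56.8982 = 290345.3390 W = 290.3453 kW

290.3453 kW


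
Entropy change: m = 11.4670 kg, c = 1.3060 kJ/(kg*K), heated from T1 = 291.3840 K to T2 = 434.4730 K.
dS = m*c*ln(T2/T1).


T2/T1 = 1.4911
ln(T2/T1) = 0.3995
dS = 11.4670 * 1.3060 * 0.3995 = 5.9828 kJ/K

5.9828 kJ/K


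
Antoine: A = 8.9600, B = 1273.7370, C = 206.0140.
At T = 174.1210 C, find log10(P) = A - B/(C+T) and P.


C+T = 380.1350
B/(C+T) = 3.3507
log10(P) = 8.9600 - 3.3507 = 5.6093
P = 10^5.6093 = 406678.2294 mmHg

406678.2294 mmHg


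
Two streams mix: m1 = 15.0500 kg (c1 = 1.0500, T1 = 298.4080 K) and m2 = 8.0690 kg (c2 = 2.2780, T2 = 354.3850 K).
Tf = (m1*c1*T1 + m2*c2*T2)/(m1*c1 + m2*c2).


num = 11229.6076
den = 34.1837
Tf = 328.5078 K

328.5078 K


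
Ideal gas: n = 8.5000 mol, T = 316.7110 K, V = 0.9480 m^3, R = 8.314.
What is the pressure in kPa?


P = nRT/V = 8.5000 * 8.314 * 316.7110 / 0.9480
= 22381.6497 / 0.9480 = 23609.3351 Pa = 23.6093 kPa

23.6093 kPa


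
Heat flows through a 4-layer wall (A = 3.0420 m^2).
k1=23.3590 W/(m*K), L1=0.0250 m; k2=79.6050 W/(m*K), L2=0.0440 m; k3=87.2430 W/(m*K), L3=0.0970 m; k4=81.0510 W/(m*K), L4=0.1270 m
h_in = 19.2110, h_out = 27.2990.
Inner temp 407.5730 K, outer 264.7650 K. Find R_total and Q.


R_conv_in = 1/(19.2110*3.0420) = 0.0171
R_1 = 0.0250/(23.3590*3.0420) = 0.0004
R_2 = 0.0440/(79.6050*3.0420) = 0.0002
R_3 = 0.0970/(87.2430*3.0420) = 0.0004
R_4 = 0.1270/(81.0510*3.0420) = 0.0005
R_conv_out = 1/(27.2990*3.0420) = 0.0120
R_total = 0.0306 K/W
Q = 142.8080 / 0.0306 = 4671.8757 W

R_total = 0.0306 K/W, Q = 4671.8757 W


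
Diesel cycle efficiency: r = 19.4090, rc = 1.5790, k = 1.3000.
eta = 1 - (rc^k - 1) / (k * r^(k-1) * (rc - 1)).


r^(k-1) = 2.4345
rc^k = 1.8109
eta = 0.5575 = 55.7463%

55.7463%


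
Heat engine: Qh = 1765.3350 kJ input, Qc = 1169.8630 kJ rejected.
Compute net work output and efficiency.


W = 1765.3350 - 1169.8630 = 595.4720 kJ
eta = 595.4720 / 1765.3350 = 0.3373 = 33.7314%

W = 595.4720 kJ, eta = 33.7314%


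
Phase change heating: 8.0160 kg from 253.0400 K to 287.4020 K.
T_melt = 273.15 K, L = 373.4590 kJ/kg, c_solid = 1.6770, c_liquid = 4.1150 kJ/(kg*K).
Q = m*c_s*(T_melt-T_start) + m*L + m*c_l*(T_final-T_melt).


Q1 (sensible, solid) = 8.0160 * 1.6770 * 20.1100 = 270.3354 kJ
Q2 (latent) = 8.0160 * 373.4590 = 2993.6473 kJ
Q3 (sensible, liquid) = 8.0160 * 4.1150 * 14.2520 = 470.1142 kJ
Q_total = 3734.0969 kJ

3734.0969 kJ


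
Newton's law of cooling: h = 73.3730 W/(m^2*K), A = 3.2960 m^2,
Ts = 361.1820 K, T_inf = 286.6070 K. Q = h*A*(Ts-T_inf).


dT = 74.5750 K
Q = 73.3730 * 3.2960 * 74.5750 = 18035.0247 W

18035.0247 W


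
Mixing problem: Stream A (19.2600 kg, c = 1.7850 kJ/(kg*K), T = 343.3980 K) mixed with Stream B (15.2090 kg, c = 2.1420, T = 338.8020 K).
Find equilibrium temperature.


num = 22843.0966
den = 66.9568
Tf = 341.1618 K

341.1618 K


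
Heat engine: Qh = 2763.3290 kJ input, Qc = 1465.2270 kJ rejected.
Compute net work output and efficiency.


W = 2763.3290 - 1465.2270 = 1298.1020 kJ
eta = 1298.1020 / 2763.3290 = 0.4698 = 46.9760%

W = 1298.1020 kJ, eta = 46.9760%


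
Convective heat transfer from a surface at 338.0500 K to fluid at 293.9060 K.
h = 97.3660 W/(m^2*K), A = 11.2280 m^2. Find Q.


dT = 44.1440 K
Q = 97.3660 * 11.2280 * 44.1440 = 48259.3442 W

48259.3442 W


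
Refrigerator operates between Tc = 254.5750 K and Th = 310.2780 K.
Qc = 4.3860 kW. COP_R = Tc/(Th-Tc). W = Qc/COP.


COP = 254.5750 / 55.7030 = 4.5702
W = 4.3860 / 4.5702 = 0.9597 kW

COP = 4.5702, W = 0.9597 kW


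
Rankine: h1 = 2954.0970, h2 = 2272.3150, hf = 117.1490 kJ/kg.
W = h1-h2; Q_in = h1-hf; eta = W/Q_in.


W = 681.7820 kJ/kg
Q_in = 2836.9480 kJ/kg
eta = 0.2403 = 24.0322%

eta = 24.0322%


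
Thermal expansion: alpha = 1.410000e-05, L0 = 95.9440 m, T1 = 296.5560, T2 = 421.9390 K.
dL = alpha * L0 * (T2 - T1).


dT = 125.3830 K
dL = 1.410000e-05 * 95.9440 * 125.3830 = 0.169619 m
L_final = 96.113619 m

dL = 0.169619 m


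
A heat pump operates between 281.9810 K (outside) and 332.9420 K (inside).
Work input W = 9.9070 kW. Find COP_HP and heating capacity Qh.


COP = 332.9420 / 50.9610 = 6.5333
Qh = 6.5333 * 9.9070 = 64.7251 kW

COP = 6.5333, Qh = 64.7251 kW


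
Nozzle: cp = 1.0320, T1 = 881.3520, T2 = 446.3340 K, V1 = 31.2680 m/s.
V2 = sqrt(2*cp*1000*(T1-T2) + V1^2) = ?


dT = 435.0180 K
2*cp*1000*dT = 897877.1520
V1^2 = 977.6878
V2 = sqrt(898854.8398) = 948.0796 m/s

948.0796 m/s


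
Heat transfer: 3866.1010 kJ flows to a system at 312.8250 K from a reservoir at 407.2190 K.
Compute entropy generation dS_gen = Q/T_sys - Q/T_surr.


dS_sys = 3866.1010/312.8250 = 12.3587 kJ/K
dS_surr = -3866.1010/407.2190 = -9.4939 kJ/K
dS_gen = 12.3587 - 9.4939 = 2.8648 kJ/K (irreversible)

dS_gen = 2.8648 kJ/K, irreversible


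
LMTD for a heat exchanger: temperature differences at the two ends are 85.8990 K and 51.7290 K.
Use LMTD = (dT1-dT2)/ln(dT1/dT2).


dT1/dT2 = 1.6606
ln(dT1/dT2) = 0.5072
LMTD = 34.1700 / 0.5072 = 67.3760 K

67.3760 K


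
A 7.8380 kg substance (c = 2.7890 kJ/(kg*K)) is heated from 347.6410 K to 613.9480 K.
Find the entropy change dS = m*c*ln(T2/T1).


T2/T1 = 1.7660
ln(T2/T1) = 0.5687
dS = 7.8380 * 2.7890 * 0.5687 = 12.4328 kJ/K

12.4328 kJ/K


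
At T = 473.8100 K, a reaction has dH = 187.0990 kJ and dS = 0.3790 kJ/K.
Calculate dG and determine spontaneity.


T*dS = 473.8100 * 0.3790 = 179.5740 kJ
dG = 187.0990 - 179.5740 = 7.5250 kJ (non-spontaneous)

dG = 7.5250 kJ, non-spontaneous


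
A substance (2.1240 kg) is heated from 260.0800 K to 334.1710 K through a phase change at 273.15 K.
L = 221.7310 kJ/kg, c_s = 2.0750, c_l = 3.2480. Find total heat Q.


Q1 (sensible, solid) = 2.1240 * 2.0750 * 13.0700 = 57.6034 kJ
Q2 (latent) = 2.1240 * 221.7310 = 470.9566 kJ
Q3 (sensible, liquid) = 2.1240 * 3.2480 * 61.0210 = 420.9687 kJ
Q_total = 949.5288 kJ

949.5288 kJ


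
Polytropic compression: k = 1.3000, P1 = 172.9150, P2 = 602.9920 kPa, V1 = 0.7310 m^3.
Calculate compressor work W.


(k-1)/k = 0.2308
(P2/P1)^exp = 1.3341
W = 4.3333 * 172.9150 * 0.7310 * (1.3341 - 1) = 182.9974 kJ

182.9974 kJ


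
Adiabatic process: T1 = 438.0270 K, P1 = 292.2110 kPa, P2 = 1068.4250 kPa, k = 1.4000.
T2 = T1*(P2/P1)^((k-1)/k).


(k-1)/k = 0.2857
(P2/P1)^exp = 1.4483
T2 = 438.0270 * 1.4483 = 634.4123 K

634.4123 K


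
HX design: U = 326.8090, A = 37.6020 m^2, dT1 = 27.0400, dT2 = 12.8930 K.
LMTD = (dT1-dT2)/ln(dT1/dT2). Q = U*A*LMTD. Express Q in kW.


LMTD = 19.1012 K
Q = 326.8090 * 37.6020 * 19.1012 = 234728.8173 W = 234.7288 kW

234.7288 kW


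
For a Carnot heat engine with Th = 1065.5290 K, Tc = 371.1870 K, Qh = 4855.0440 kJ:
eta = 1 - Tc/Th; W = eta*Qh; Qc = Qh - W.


eta = 1 - 371.1870/1065.5290 = 0.6516
W = 0.6516 * 4855.0440 = 3163.7440 kJ
Qc = 4855.0440 - 3163.7440 = 1691.3000 kJ

eta = 65.1641%, W = 3163.7440 kJ, Qc = 1691.3000 kJ


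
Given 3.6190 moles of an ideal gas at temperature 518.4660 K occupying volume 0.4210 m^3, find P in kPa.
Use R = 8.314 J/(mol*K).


P = nRT/V = 3.6190 * 8.314 * 518.4660 / 0.4210
= 15599.7948 / 0.4210 = 37054.1443 Pa = 37.0541 kPa

37.0541 kPa


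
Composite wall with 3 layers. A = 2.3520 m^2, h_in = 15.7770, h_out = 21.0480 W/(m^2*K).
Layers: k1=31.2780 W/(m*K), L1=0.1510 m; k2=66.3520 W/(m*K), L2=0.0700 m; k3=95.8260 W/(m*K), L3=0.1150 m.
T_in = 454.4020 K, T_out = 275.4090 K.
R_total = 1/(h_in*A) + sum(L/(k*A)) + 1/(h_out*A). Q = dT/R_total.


R_conv_in = 1/(15.7770*2.3520) = 0.0269
R_1 = 0.1510/(31.2780*2.3520) = 0.0021
R_2 = 0.0700/(66.3520*2.3520) = 0.0004
R_3 = 0.1150/(95.8260*2.3520) = 0.0005
R_conv_out = 1/(21.0480*2.3520) = 0.0202
R_total = 0.0502 K/W
Q = 178.9930 / 0.0502 = 3568.4324 W

R_total = 0.0502 K/W, Q = 3568.4324 W


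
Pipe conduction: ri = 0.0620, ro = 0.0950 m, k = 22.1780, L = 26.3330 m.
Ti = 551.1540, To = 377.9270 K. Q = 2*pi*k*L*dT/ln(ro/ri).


dT = 173.2270 K
ln(ro/ri) = 0.4267
Q = 2*pi*22.1780*26.3330*173.2270 / 0.4267 = 1489540.3321 W

1489540.3321 W


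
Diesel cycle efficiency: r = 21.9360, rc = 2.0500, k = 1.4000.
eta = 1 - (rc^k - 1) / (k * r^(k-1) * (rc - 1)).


r^(k-1) = 3.4392
rc^k = 2.7318
eta = 0.6574 = 65.7447%

65.7447%


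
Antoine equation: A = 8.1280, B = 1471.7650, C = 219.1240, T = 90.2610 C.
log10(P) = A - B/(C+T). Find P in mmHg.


C+T = 309.3850
B/(C+T) = 4.7571
log10(P) = 8.1280 - 4.7571 = 3.3709
P = 10^3.3709 = 2349.2734 mmHg

2349.2734 mmHg


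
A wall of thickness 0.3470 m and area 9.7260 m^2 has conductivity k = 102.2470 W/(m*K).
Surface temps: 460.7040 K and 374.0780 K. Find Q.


dT = 86.6260 K
Q = 102.2470 * 9.7260 * 86.6260 / 0.3470 = 248258.2135 W

248258.2135 W


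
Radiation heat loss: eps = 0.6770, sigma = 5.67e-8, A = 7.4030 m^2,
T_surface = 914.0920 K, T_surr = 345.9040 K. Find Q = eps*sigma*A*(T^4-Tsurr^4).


T^4 = 6.9817e+11
Tsurr^4 = 1.4316e+10
Q = 0.6770 * 5.67e-8 * 7.4030 * 6.8385e+11 = 194330.6357 W

194330.6357 W


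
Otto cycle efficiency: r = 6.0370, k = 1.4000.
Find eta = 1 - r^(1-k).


r^(k-1) = 2.0527
eta = 1 - 1/2.0527 = 0.5128 = 51.2840%

51.2840%


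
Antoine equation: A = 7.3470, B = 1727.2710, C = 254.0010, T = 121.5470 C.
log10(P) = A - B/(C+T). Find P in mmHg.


C+T = 375.5480
B/(C+T) = 4.5993
log10(P) = 7.3470 - 4.5993 = 2.7477
P = 10^2.7477 = 559.3262 mmHg

559.3262 mmHg


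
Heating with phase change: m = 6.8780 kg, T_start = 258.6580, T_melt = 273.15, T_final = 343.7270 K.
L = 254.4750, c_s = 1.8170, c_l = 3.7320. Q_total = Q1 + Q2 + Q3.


Q1 (sensible, solid) = 6.8780 * 1.8170 * 14.4920 = 181.1112 kJ
Q2 (latent) = 6.8780 * 254.4750 = 1750.2791 kJ
Q3 (sensible, liquid) = 6.8780 * 3.7320 * 70.5770 = 1811.6196 kJ
Q_total = 3743.0099 kJ

3743.0099 kJ


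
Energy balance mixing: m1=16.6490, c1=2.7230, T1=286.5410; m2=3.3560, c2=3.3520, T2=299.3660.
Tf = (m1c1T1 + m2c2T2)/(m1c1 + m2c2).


num = 16358.0628
den = 56.5845
Tf = 289.0907 K

289.0907 K


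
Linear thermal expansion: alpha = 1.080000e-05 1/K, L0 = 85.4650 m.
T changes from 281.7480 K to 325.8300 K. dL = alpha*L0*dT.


dT = 44.0820 K
dL = 1.080000e-05 * 85.4650 * 44.0820 = 0.040689 m
L_final = 85.505689 m

dL = 0.040689 m


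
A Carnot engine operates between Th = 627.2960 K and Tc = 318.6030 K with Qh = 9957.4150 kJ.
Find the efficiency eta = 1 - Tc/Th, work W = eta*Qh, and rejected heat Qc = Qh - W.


eta = 1 - 318.6030/627.2960 = 0.4921
W = 0.4921 * 9957.4150 = 4900.0541 kJ
Qc = 9957.4150 - 4900.0541 = 5057.3609 kJ

eta = 49.2101%, W = 4900.0541 kJ, Qc = 5057.3609 kJ


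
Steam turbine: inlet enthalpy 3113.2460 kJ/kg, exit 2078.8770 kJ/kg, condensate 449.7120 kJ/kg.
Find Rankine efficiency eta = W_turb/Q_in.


W = 1034.3690 kJ/kg
Q_in = 2663.5340 kJ/kg
eta = 0.3883 = 38.8345%

eta = 38.8345%


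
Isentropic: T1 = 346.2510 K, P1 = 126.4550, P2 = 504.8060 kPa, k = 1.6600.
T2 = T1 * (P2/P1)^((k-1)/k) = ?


(k-1)/k = 0.3976
(P2/P1)^exp = 1.7339
T2 = 346.2510 * 1.7339 = 600.3684 K

600.3684 K


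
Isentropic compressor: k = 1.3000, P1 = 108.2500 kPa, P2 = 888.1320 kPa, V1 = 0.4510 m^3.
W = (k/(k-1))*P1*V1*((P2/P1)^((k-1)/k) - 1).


(k-1)/k = 0.2308
(P2/P1)^exp = 1.6253
W = 4.3333 * 108.2500 * 0.4510 * (1.6253 - 1) = 132.2871 kJ

132.2871 kJ
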